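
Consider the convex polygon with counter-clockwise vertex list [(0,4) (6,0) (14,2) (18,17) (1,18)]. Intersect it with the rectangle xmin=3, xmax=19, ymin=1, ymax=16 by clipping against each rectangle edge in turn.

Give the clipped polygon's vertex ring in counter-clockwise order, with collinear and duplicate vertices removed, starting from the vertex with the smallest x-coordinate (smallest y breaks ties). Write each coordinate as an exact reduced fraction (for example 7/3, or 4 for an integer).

Clipped polygon: [(3,2) (9/2,1) (10,1) (14,2) (266/15,16) (3,16)]

1. After x ≥ 3: [(3,2) (6,0) (14,2) (18,17) (3,304/17)]
2. After x ≤ 19: [(3,2) (6,0) (14,2) (18,17) (3,304/17)]
3. After y ≥ 1: [(3,2) (9/2,1) (10,1) (14,2) (18,17) (3,304/17)]
4. After y ≤ 16: [(3,16) (3,2) (9/2,1) (10,1) (14,2) (266/15,16)]
5. Canonical ring: [(3,2) (9/2,1) (10,1) (14,2) (266/15,16) (3,16)]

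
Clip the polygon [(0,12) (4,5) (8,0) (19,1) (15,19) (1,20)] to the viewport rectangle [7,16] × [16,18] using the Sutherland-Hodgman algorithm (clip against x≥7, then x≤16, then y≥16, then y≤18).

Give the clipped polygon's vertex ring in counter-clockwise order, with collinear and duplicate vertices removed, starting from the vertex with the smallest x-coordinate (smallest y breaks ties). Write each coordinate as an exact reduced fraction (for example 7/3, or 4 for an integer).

1. After x ≥ 7: [(7,5/4) (8,0) (19,1) (15,19) (7,137/7)]
2. After x ≤ 16: [(7,5/4) (8,0) (16,8/11) (16,29/2) (15,19) (7,137/7)]
3. After y ≥ 16: [(7,16) (47/3,16) (15,19) (7,137/7)]
4. After y ≤ 18: [(7,18) (7,16) (47/3,16) (137/9,18)]
5. Canonical ring: [(7,16) (47/3,16) (137/9,18) (7,18)]

Clipped polygon: [(7,16) (47/3,16) (137/9,18) (7,18)]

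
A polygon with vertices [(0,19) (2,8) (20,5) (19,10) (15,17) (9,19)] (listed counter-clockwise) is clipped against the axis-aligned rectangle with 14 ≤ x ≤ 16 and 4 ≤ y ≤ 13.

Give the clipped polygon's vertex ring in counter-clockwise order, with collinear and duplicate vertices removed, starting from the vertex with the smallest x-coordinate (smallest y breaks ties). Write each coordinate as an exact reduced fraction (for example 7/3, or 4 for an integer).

1. After x ≥ 14: [(14,6) (20,5) (19,10) (15,17) (14,52/3)]
2. After x ≤ 16: [(14,6) (16,17/3) (16,61/4) (15,17) (14,52/3)]
3. After y ≥ 4: [(14,6) (16,17/3) (16,61/4) (15,17) (14,52/3)]
4. After y ≤ 13: [(14,13) (14,6) (16,17/3) (16,13)]
5. Canonical ring: [(14,6) (16,17/3) (16,13) (14,13)]

Clipped polygon: [(14,6) (16,17/3) (16,13) (14,13)]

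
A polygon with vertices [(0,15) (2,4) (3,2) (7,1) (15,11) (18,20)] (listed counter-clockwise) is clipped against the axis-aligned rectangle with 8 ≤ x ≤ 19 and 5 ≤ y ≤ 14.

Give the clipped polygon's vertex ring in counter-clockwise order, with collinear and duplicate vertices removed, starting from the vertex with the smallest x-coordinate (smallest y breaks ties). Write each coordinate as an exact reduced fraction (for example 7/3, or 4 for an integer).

1. After x ≥ 8: [(8,155/9) (8,9/4) (15,11) (18,20)]
2. After x ≤ 19: [(8,155/9) (8,9/4) (15,11) (18,20)]
3. After y ≥ 5: [(8,155/9) (8,5) (51/5,5) (15,11) (18,20)]
4. After y ≤ 14: [(8,14) (8,5) (51/5,5) (15,11) (16,14)]
5. Canonical ring: [(8,5) (51/5,5) (15,11) (16,14) (8,14)]

Clipped polygon: [(8,5) (51/5,5) (15,11) (16,14) (8,14)]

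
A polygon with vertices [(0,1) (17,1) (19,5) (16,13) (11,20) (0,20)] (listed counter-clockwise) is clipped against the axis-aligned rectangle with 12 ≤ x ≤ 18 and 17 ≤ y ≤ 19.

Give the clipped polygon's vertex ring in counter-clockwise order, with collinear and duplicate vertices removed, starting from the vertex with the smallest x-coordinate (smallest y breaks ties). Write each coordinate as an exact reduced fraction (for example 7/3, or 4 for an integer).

1. After x ≥ 12: [(12,1) (17,1) (19,5) (16,13) (12,93/5)]
2. After x ≤ 18: [(12,1) (17,1) (18,3) (18,23/3) (16,13) (12,93/5)]
3. After y ≥ 17: [(12,17) (92/7,17) (12,93/5)]
4. After y ≤ 19: [(12,17) (92/7,17) (12,93/5)]
5. Canonical ring: [(12,17) (92/7,17) (12,93/5)]

Clipped polygon: [(12,17) (92/7,17) (12,93/5)]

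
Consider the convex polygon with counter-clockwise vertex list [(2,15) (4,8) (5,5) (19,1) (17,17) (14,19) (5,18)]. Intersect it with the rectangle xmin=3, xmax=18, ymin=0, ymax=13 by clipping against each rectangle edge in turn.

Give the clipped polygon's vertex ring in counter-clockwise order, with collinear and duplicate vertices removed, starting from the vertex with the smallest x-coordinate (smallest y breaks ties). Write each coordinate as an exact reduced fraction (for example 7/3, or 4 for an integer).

Clipped polygon: [(3,23/2) (4,8) (5,5) (18,9/7) (18,9) (35/2,13) (3,13)]

1. After x ≥ 3: [(3,16) (3,23/2) (4,8) (5,5) (19,1) (17,17) (14,19) (5,18)]
2. After x ≤ 18: [(3,16) (3,23/2) (4,8) (5,5) (18,9/7) (18,9) (17,17) (14,19) (5,18)]
3. After y ≥ 0: [(3,16) (3,23/2) (4,8) (5,5) (18,9/7) (18,9) (17,17) (14,19) (5,18)]
4. After y ≤ 13: [(3,13) (3,23/2) (4,8) (5,5) (18,9/7) (18,9) (35/2,13)]
5. Canonical ring: [(3,23/2) (4,8) (5,5) (18,9/7) (18,9) (35/2,13) (3,13)]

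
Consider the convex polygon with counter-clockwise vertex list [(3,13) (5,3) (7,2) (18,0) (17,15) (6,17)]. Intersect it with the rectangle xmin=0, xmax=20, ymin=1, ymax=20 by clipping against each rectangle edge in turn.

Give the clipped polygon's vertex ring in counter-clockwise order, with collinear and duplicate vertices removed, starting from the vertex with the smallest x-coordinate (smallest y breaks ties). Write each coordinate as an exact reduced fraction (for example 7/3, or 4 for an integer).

1. After x ≥ 0: [(3,13) (5,3) (7,2) (18,0) (17,15) (6,17)]
2. After x ≤ 20: [(3,13) (5,3) (7,2) (18,0) (17,15) (6,17)]
3. After y ≥ 1: [(3,13) (5,3) (7,2) (25/2,1) (269/15,1) (17,15) (6,17)]
4. After y ≤ 20: [(3,13) (5,3) (7,2) (25/2,1) (269/15,1) (17,15) (6,17)]
5. Canonical ring: [(3,13) (5,3) (7,2) (25/2,1) (269/15,1) (17,15) (6,17)]

Clipped polygon: [(3,13) (5,3) (7,2) (25/2,1) (269/15,1) (17,15) (6,17)]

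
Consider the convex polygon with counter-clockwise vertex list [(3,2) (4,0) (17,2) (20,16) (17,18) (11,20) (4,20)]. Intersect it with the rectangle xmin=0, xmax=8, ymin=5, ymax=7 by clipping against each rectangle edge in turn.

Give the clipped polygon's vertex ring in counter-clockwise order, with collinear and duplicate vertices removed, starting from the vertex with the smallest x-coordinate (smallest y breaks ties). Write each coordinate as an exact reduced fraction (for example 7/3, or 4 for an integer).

1. After x ≥ 0: [(3,2) (4,0) (17,2) (20,16) (17,18) (11,20) (4,20)]
2. After x ≤ 8: [(3,2) (4,0) (8,8/13) (8,20) (4,20)]
3. After y ≥ 5: [(19/6,5) (8,5) (8,20) (4,20)]
4. After y ≤ 7: [(59/18,7) (19/6,5) (8,5) (8,7)]
5. Canonical ring: [(19/6,5) (8,5) (8,7) (59/18,7)]

Clipped polygon: [(19/6,5) (8,5) (8,7) (59/18,7)]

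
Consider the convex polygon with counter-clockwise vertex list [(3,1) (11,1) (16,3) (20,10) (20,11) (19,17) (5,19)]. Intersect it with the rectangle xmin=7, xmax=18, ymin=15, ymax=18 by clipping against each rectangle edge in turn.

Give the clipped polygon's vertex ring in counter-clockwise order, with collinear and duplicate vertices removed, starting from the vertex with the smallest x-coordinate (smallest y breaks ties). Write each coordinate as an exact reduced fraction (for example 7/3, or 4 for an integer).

1. After x ≥ 7: [(7,1) (11,1) (16,3) (20,10) (20,11) (19,17) (7,131/7)]
2. After x ≤ 18: [(7,1) (11,1) (16,3) (18,13/2) (18,120/7) (7,131/7)]
3. After y ≥ 15: [(7,15) (18,15) (18,120/7) (7,131/7)]
4. After y ≤ 18: [(7,18) (7,15) (18,15) (18,120/7) (12,18)]
5. Canonical ring: [(7,15) (18,15) (18,120/7) (12,18) (7,18)]

Clipped polygon: [(7,15) (18,15) (18,120/7) (12,18) (7,18)]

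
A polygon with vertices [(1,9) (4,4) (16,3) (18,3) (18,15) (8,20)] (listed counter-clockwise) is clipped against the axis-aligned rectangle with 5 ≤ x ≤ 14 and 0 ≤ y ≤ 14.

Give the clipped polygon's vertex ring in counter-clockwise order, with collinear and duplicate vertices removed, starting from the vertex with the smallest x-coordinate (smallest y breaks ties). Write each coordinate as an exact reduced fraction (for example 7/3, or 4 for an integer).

Clipped polygon: [(5,47/12) (14,19/6) (14,14) (5,14)]

1. After x ≥ 5: [(5,107/7) (5,47/12) (16,3) (18,3) (18,15) (8,20)]
2. After x ≤ 14: [(5,107/7) (5,47/12) (14,19/6) (14,17) (8,20)]
3. After y ≥ 0: [(5,107/7) (5,47/12) (14,19/6) (14,17) (8,20)]
4. After y ≤ 14: [(5,14) (5,47/12) (14,19/6) (14,14)]
5. Canonical ring: [(5,47/12) (14,19/6) (14,14) (5,14)]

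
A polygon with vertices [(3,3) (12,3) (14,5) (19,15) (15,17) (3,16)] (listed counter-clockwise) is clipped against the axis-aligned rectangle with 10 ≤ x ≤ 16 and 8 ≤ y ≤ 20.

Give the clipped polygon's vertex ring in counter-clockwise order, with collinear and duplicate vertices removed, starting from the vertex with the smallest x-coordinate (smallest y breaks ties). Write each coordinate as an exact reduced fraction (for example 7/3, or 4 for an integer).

1. After x ≥ 10: [(10,3) (12,3) (14,5) (19,15) (15,17) (10,199/12)]
2. After x ≤ 16: [(10,3) (12,3) (14,5) (16,9) (16,33/2) (15,17) (10,199/12)]
3. After y ≥ 8: [(10,8) (31/2,8) (16,9) (16,33/2) (15,17) (10,199/12)]
4. After y ≤ 20: [(10,8) (31/2,8) (16,9) (16,33/2) (15,17) (10,199/12)]
5. Canonical ring: [(10,8) (31/2,8) (16,9) (16,33/2) (15,17) (10,199/12)]

Clipped polygon: [(10,8) (31/2,8) (16,9) (16,33/2) (15,17) (10,199/12)]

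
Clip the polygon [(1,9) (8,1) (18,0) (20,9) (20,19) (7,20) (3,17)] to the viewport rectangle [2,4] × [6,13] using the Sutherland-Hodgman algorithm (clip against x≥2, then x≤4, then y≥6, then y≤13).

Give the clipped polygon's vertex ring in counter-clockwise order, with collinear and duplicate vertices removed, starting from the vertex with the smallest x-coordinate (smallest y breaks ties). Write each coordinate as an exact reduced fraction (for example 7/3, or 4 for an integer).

Clipped polygon: [(2,55/7) (29/8,6) (4,6) (4,13) (2,13)]

1. After x ≥ 2: [(2,13) (2,55/7) (8,1) (18,0) (20,9) (20,19) (7,20) (3,17)]
2. After x ≤ 4: [(2,13) (2,55/7) (4,39/7) (4,71/4) (3,17)]
3. After y ≥ 6: [(2,13) (2,55/7) (29/8,6) (4,6) (4,71/4) (3,17)]
4. After y ≤ 13: [(2,13) (2,13) (2,55/7) (29/8,6) (4,6) (4,13)]
5. Canonical ring: [(2,55/7) (29/8,6) (4,6) (4,13) (2,13)]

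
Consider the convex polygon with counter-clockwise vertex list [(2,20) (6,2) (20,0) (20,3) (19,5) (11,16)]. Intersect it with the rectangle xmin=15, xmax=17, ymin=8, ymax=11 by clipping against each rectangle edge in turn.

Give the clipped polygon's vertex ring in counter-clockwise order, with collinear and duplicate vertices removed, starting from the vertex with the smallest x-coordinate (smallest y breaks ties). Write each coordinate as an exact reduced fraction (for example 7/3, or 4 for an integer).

1. After x ≥ 15: [(15,5/7) (20,0) (20,3) (19,5) (15,21/2)]
2. After x ≤ 17: [(15,5/7) (17,3/7) (17,31/4) (15,21/2)]
3. After y ≥ 8: [(15,8) (185/11,8) (15,21/2)]
4. After y ≤ 11: [(15,8) (185/11,8) (15,21/2)]
5. Canonical ring: [(15,8) (185/11,8) (15,21/2)]

Clipped polygon: [(15,8) (185/11,8) (15,21/2)]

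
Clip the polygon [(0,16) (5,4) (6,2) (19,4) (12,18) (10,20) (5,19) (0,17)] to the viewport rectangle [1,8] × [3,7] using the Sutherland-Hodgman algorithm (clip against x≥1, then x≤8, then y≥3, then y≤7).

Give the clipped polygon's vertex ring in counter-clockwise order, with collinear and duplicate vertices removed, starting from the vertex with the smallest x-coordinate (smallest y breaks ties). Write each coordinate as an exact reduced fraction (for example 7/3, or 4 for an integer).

1. After x ≥ 1: [(1,68/5) (5,4) (6,2) (19,4) (12,18) (10,20) (5,19) (1,87/5)]
2. After x ≤ 8: [(1,68/5) (5,4) (6,2) (8,30/13) (8,98/5) (5,19) (1,87/5)]
3. After y ≥ 3: [(1,68/5) (5,4) (11/2,3) (8,3) (8,98/5) (5,19) (1,87/5)]
4. After y ≤ 7: [(15/4,7) (5,4) (11/2,3) (8,3) (8,7)]
5. Canonical ring: [(15/4,7) (5,4) (11/2,3) (8,3) (8,7)]

Clipped polygon: [(15/4,7) (5,4) (11/2,3) (8,3) (8,7)]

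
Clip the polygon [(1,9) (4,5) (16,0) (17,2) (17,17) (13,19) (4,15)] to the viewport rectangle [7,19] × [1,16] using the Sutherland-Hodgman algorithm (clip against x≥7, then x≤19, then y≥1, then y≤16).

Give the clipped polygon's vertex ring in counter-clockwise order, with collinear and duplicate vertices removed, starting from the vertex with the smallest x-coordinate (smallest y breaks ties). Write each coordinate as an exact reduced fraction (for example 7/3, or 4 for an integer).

1. After x ≥ 7: [(7,15/4) (16,0) (17,2) (17,17) (13,19) (7,49/3)]
2. After x ≤ 19: [(7,15/4) (16,0) (17,2) (17,17) (13,19) (7,49/3)]
3. After y ≥ 1: [(7,15/4) (68/5,1) (33/2,1) (17,2) (17,17) (13,19) (7,49/3)]
4. After y ≤ 16: [(7,16) (7,15/4) (68/5,1) (33/2,1) (17,2) (17,16)]
5. Canonical ring: [(7,15/4) (68/5,1) (33/2,1) (17,2) (17,16) (7,16)]

Clipped polygon: [(7,15/4) (68/5,1) (33/2,1) (17,2) (17,16) (7,16)]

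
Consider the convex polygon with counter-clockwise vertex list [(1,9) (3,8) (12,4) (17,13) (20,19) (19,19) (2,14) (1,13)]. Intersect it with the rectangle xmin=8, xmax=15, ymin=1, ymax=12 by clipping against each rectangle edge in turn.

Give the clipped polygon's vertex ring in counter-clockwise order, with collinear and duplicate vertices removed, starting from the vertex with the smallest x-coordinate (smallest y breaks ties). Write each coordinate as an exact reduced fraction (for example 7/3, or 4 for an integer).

1. After x ≥ 8: [(8,52/9) (12,4) (17,13) (20,19) (19,19) (8,268/17)]
2. After x ≤ 15: [(8,52/9) (12,4) (15,47/5) (15,303/17) (8,268/17)]
3. After y ≥ 1: [(8,52/9) (12,4) (15,47/5) (15,303/17) (8,268/17)]
4. After y ≤ 12: [(8,12) (8,52/9) (12,4) (15,47/5) (15,12)]
5. Canonical ring: [(8,52/9) (12,4) (15,47/5) (15,12) (8,12)]

Clipped polygon: [(8,52/9) (12,4) (15,47/5) (15,12) (8,12)]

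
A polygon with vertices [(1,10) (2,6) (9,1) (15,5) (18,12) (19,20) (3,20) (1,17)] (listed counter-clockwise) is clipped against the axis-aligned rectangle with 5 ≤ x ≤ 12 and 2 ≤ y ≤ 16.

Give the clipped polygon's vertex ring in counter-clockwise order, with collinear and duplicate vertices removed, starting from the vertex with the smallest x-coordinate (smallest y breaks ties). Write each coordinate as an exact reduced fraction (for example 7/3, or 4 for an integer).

Clipped polygon: [(5,27/7) (38/5,2) (21/2,2) (12,3) (12,16) (5,16)]

1. After x ≥ 5: [(5,27/7) (9,1) (15,5) (18,12) (19,20) (5,20)]
2. After x ≤ 12: [(5,27/7) (9,1) (12,3) (12,20) (5,20)]
3. After y ≥ 2: [(5,27/7) (38/5,2) (21/2,2) (12,3) (12,20) (5,20)]
4. After y ≤ 16: [(5,16) (5,27/7) (38/5,2) (21/2,2) (12,3) (12,16)]
5. Canonical ring: [(5,27/7) (38/5,2) (21/2,2) (12,3) (12,16) (5,16)]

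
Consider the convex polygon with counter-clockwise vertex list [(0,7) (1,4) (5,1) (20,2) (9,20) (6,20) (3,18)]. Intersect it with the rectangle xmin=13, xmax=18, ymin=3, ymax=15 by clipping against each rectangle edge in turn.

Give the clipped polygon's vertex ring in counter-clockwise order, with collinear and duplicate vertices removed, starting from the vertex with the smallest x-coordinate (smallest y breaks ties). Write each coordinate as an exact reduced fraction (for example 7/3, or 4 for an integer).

Clipped polygon: [(13,3) (18,3) (18,58/11) (13,148/11)]

1. After x ≥ 13: [(13,23/15) (20,2) (13,148/11)]
2. After x ≤ 18: [(13,23/15) (18,28/15) (18,58/11) (13,148/11)]
3. After y ≥ 3: [(13,3) (18,3) (18,58/11) (13,148/11)]
4. After y ≤ 15: [(13,3) (18,3) (18,58/11) (13,148/11)]
5. Canonical ring: [(13,3) (18,3) (18,58/11) (13,148/11)]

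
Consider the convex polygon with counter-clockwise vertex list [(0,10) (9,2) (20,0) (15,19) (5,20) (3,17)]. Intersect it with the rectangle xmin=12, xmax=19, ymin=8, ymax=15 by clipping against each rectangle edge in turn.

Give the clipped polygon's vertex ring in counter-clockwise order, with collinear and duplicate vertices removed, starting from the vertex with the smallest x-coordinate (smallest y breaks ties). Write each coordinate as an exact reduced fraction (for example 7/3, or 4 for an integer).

Clipped polygon: [(12,8) (340/19,8) (305/19,15) (12,15)]

1. After x ≥ 12: [(12,16/11) (20,0) (15,19) (12,193/10)]
2. After x ≤ 19: [(12,16/11) (19,2/11) (19,19/5) (15,19) (12,193/10)]
3. After y ≥ 8: [(12,8) (340/19,8) (15,19) (12,193/10)]
4. After y ≤ 15: [(12,15) (12,8) (340/19,8) (305/19,15)]
5. Canonical ring: [(12,8) (340/19,8) (305/19,15) (12,15)]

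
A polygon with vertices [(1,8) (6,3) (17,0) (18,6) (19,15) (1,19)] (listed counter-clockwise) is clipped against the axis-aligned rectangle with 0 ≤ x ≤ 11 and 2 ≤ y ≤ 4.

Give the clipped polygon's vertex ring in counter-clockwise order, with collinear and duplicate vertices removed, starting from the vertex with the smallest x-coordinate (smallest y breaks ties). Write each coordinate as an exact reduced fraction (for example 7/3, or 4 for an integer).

1. After x ≥ 0: [(1,8) (6,3) (17,0) (18,6) (19,15) (1,19)]
2. After x ≤ 11: [(1,8) (6,3) (11,18/11) (11,151/9) (1,19)]
3. After y ≥ 2: [(1,8) (6,3) (29/3,2) (11,2) (11,151/9) (1,19)]
4. After y ≤ 4: [(5,4) (6,3) (29/3,2) (11,2) (11,4)]
5. Canonical ring: [(5,4) (6,3) (29/3,2) (11,2) (11,4)]

Clipped polygon: [(5,4) (6,3) (29/3,2) (11,2) (11,4)]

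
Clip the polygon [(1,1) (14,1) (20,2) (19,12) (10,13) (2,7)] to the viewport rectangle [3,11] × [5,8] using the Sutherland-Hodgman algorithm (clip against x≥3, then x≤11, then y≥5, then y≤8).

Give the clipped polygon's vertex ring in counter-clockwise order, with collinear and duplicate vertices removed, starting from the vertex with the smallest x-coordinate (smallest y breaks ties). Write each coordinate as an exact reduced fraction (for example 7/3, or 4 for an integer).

1. After x ≥ 3: [(3,1) (14,1) (20,2) (19,12) (10,13) (3,31/4)]
2. After x ≤ 11: [(3,1) (11,1) (11,116/9) (10,13) (3,31/4)]
3. After y ≥ 5: [(3,5) (11,5) (11,116/9) (10,13) (3,31/4)]
4. After y ≤ 8: [(3,5) (11,5) (11,8) (10/3,8) (3,31/4)]
5. Canonical ring: [(3,5) (11,5) (11,8) (10/3,8) (3,31/4)]

Clipped polygon: [(3,5) (11,5) (11,8) (10/3,8) (3,31/4)]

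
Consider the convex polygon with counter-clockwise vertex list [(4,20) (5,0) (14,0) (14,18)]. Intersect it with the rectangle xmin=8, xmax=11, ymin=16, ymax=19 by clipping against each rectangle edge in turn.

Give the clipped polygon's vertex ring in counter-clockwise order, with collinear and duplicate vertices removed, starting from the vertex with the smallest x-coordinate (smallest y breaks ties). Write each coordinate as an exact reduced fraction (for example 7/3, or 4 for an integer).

1. After x ≥ 8: [(8,96/5) (8,0) (14,0) (14,18)]
2. After x ≤ 11: [(11,93/5) (8,96/5) (8,0) (11,0)]
3. After y ≥ 16: [(11,16) (11,93/5) (8,96/5) (8,16)]
4. After y ≤ 19: [(11,16) (11,93/5) (9,19) (8,19) (8,16)]
5. Canonical ring: [(8,16) (11,16) (11,93/5) (9,19) (8,19)]

Clipped polygon: [(8,16) (11,16) (11,93/5) (9,19) (8,19)]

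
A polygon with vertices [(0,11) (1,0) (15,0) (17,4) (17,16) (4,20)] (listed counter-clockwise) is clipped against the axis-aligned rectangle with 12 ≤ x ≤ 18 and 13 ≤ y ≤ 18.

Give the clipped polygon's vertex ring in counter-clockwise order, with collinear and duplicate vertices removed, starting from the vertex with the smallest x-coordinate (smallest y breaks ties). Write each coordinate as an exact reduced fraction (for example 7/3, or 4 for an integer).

Clipped polygon: [(12,13) (17,13) (17,16) (12,228/13)]

1. After x ≥ 12: [(12,0) (15,0) (17,4) (17,16) (12,228/13)]
2. After x ≤ 18: [(12,0) (15,0) (17,4) (17,16) (12,228/13)]
3. After y ≥ 13: [(12,13) (17,13) (17,16) (12,228/13)]
4. After y ≤ 18: [(12,13) (17,13) (17,16) (12,228/13)]
5. Canonical ring: [(12,13) (17,13) (17,16) (12,228/13)]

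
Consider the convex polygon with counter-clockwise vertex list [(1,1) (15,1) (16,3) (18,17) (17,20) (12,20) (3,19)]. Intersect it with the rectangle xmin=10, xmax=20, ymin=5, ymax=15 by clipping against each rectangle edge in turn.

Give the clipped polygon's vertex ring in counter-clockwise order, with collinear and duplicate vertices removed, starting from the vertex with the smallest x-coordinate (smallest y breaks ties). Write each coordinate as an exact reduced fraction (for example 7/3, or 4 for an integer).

Clipped polygon: [(10,5) (114/7,5) (124/7,15) (10,15)]

1. After x ≥ 10: [(10,1) (15,1) (16,3) (18,17) (17,20) (12,20) (10,178/9)]
2. After x ≤ 20: [(10,1) (15,1) (16,3) (18,17) (17,20) (12,20) (10,178/9)]
3. After y ≥ 5: [(10,5) (114/7,5) (18,17) (17,20) (12,20) (10,178/9)]
4. After y ≤ 15: [(10,15) (10,5) (114/7,5) (124/7,15)]
5. Canonical ring: [(10,5) (114/7,5) (124/7,15) (10,15)]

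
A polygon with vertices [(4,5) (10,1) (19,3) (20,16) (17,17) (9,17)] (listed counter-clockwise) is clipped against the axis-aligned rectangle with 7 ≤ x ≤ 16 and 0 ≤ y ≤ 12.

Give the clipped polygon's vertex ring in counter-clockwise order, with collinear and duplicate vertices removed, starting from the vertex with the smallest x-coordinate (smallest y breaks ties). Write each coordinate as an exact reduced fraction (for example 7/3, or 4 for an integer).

1. After x ≥ 7: [(7,61/5) (7,3) (10,1) (19,3) (20,16) (17,17) (9,17)]
2. After x ≤ 16: [(7,61/5) (7,3) (10,1) (16,7/3) (16,17) (9,17)]
3. After y ≥ 0: [(7,61/5) (7,3) (10,1) (16,7/3) (16,17) (9,17)]
4. After y ≤ 12: [(7,12) (7,3) (10,1) (16,7/3) (16,12)]
5. Canonical ring: [(7,3) (10,1) (16,7/3) (16,12) (7,12)]

Clipped polygon: [(7,3) (10,1) (16,7/3) (16,12) (7,12)]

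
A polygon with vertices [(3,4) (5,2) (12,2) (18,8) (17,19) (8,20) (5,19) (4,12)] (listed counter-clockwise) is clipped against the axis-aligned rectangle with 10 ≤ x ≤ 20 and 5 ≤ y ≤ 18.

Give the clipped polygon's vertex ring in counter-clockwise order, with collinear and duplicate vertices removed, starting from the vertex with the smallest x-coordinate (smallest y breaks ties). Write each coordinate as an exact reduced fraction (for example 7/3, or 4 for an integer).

1. After x ≥ 10: [(10,2) (12,2) (18,8) (17,19) (10,178/9)]
2. After x ≤ 20: [(10,2) (12,2) (18,8) (17,19) (10,178/9)]
3. After y ≥ 5: [(10,5) (15,5) (18,8) (17,19) (10,178/9)]
4. After y ≤ 18: [(10,18) (10,5) (15,5) (18,8) (188/11,18)]
5. Canonical ring: [(10,5) (15,5) (18,8) (188/11,18) (10,18)]

Clipped polygon: [(10,5) (15,5) (18,8) (188/11,18) (10,18)]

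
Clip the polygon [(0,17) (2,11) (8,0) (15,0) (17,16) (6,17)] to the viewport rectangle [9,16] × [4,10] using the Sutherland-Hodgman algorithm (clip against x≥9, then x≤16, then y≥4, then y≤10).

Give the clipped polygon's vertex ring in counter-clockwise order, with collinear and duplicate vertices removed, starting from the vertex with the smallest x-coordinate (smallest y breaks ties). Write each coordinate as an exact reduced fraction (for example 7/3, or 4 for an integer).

1. After x ≥ 9: [(9,0) (15,0) (17,16) (9,184/11)]
2. After x ≤ 16: [(9,0) (15,0) (16,8) (16,177/11) (9,184/11)]
3. After y ≥ 4: [(9,4) (31/2,4) (16,8) (16,177/11) (9,184/11)]
4. After y ≤ 10: [(9,10) (9,4) (31/2,4) (16,8) (16,10)]
5. Canonical ring: [(9,4) (31/2,4) (16,8) (16,10) (9,10)]

Clipped polygon: [(9,4) (31/2,4) (16,8) (16,10) (9,10)]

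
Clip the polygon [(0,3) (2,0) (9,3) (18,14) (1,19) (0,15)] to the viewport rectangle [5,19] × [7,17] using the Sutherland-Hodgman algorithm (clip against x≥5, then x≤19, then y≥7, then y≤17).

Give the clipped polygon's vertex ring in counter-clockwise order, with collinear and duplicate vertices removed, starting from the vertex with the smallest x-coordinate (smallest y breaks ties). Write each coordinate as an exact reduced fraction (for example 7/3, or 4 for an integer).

Clipped polygon: [(5,7) (135/11,7) (18,14) (39/5,17) (5,17)]

1. After x ≥ 5: [(5,9/7) (9,3) (18,14) (5,303/17)]
2. After x ≤ 19: [(5,9/7) (9,3) (18,14) (5,303/17)]
3. After y ≥ 7: [(5,7) (135/11,7) (18,14) (5,303/17)]
4. After y ≤ 17: [(5,17) (5,7) (135/11,7) (18,14) (39/5,17)]
5. Canonical ring: [(5,7) (135/11,7) (18,14) (39/5,17) (5,17)]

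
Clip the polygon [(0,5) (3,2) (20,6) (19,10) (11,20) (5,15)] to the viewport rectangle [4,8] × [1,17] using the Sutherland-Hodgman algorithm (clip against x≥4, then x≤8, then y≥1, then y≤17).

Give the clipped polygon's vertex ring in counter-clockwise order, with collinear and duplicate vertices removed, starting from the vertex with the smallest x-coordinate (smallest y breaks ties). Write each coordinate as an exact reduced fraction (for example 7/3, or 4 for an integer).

1. After x ≥ 4: [(4,13) (4,38/17) (20,6) (19,10) (11,20) (5,15)]
2. After x ≤ 8: [(4,13) (4,38/17) (8,54/17) (8,35/2) (5,15)]
3. After y ≥ 1: [(4,13) (4,38/17) (8,54/17) (8,35/2) (5,15)]
4. After y ≤ 17: [(4,13) (4,38/17) (8,54/17) (8,17) (37/5,17) (5,15)]
5. Canonical ring: [(4,38/17) (8,54/17) (8,17) (37/5,17) (5,15) (4,13)]

Clipped polygon: [(4,38/17) (8,54/17) (8,17) (37/5,17) (5,15) (4,13)]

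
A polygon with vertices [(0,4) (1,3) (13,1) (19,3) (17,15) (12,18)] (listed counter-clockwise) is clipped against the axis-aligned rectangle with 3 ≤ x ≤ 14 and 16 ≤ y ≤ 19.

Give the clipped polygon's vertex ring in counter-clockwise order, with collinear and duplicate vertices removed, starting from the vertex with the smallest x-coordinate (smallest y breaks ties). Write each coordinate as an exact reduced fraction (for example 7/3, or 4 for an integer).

1. After x ≥ 3: [(3,15/2) (3,8/3) (13,1) (19,3) (17,15) (12,18)]
2. After x ≤ 14: [(3,15/2) (3,8/3) (13,1) (14,4/3) (14,84/5) (12,18)]
3. After y ≥ 16: [(72/7,16) (14,16) (14,84/5) (12,18)]
4. After y ≤ 19: [(72/7,16) (14,16) (14,84/5) (12,18)]
5. Canonical ring: [(72/7,16) (14,16) (14,84/5) (12,18)]

Clipped polygon: [(72/7,16) (14,16) (14,84/5) (12,18)]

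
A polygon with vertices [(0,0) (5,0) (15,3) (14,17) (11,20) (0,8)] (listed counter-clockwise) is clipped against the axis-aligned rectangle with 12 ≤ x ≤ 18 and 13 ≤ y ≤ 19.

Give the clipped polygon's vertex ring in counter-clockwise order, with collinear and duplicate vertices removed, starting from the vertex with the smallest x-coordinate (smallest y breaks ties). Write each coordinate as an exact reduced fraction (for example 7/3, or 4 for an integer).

Clipped polygon: [(12,13) (100/7,13) (14,17) (12,19)]

1. After x ≥ 12: [(12,21/10) (15,3) (14,17) (12,19)]
2. After x ≤ 18: [(12,21/10) (15,3) (14,17) (12,19)]
3. After y ≥ 13: [(12,13) (100/7,13) (14,17) (12,19)]
4. After y ≤ 19: [(12,13) (100/7,13) (14,17) (12,19)]
5. Canonical ring: [(12,13) (100/7,13) (14,17) (12,19)]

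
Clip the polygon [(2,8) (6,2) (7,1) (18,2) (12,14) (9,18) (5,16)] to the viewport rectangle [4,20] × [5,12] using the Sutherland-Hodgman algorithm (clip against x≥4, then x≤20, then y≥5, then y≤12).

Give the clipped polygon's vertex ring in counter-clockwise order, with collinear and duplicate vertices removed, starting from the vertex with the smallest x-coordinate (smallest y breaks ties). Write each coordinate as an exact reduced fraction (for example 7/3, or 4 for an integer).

Clipped polygon: [(4,5) (33/2,5) (13,12) (4,12)]

1. After x ≥ 4: [(4,40/3) (4,5) (6,2) (7,1) (18,2) (12,14) (9,18) (5,16)]
2. After x ≤ 20: [(4,40/3) (4,5) (6,2) (7,1) (18,2) (12,14) (9,18) (5,16)]
3. After y ≥ 5: [(4,40/3) (4,5) (4,5) (33/2,5) (12,14) (9,18) (5,16)]
4. After y ≤ 12: [(4,12) (4,5) (4,5) (33/2,5) (13,12)]
5. Canonical ring: [(4,5) (33/2,5) (13,12) (4,12)]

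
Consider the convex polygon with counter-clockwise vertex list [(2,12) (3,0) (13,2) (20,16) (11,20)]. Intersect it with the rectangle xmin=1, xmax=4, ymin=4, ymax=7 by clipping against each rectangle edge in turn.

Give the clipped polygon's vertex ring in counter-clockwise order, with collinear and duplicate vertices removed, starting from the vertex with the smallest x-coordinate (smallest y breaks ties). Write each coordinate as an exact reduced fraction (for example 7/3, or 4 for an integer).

1. After x ≥ 1: [(2,12) (3,0) (13,2) (20,16) (11,20)]
2. After x ≤ 4: [(4,124/9) (2,12) (3,0) (4,1/5)]
3. After y ≥ 4: [(4,4) (4,124/9) (2,12) (8/3,4)]
4. After y ≤ 7: [(4,4) (4,7) (29/12,7) (8/3,4)]
5. Canonical ring: [(29/12,7) (8/3,4) (4,4) (4,7)]

Clipped polygon: [(29/12,7) (8/3,4) (4,4) (4,7)]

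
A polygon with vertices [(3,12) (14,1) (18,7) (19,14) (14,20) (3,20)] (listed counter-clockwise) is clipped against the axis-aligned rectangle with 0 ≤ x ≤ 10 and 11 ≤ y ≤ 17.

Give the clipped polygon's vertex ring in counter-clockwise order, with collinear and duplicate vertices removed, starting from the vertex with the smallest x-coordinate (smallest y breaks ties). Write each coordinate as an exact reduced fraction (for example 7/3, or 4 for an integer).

1. After x ≥ 0: [(3,12) (14,1) (18,7) (19,14) (14,20) (3,20)]
2. After x ≤ 10: [(3,12) (10,5) (10,20) (3,20)]
3. After y ≥ 11: [(3,12) (4,11) (10,11) (10,20) (3,20)]
4. After y ≤ 17: [(3,17) (3,12) (4,11) (10,11) (10,17)]
5. Canonical ring: [(3,12) (4,11) (10,11) (10,17) (3,17)]

Clipped polygon: [(3,12) (4,11) (10,11) (10,17) (3,17)]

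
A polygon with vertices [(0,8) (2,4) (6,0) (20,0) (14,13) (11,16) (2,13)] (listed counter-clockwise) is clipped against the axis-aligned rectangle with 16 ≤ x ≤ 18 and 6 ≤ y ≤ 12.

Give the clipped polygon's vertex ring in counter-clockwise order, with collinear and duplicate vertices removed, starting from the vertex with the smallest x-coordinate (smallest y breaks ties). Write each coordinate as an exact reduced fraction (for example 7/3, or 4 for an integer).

Clipped polygon: [(16,6) (224/13,6) (16,26/3)]

1. After x ≥ 16: [(16,0) (20,0) (16,26/3)]
2. After x ≤ 18: [(16,0) (18,0) (18,13/3) (16,26/3)]
3. After y ≥ 6: [(16,6) (224/13,6) (16,26/3)]
4. After y ≤ 12: [(16,6) (224/13,6) (16,26/3)]
5. Canonical ring: [(16,6) (224/13,6) (16,26/3)]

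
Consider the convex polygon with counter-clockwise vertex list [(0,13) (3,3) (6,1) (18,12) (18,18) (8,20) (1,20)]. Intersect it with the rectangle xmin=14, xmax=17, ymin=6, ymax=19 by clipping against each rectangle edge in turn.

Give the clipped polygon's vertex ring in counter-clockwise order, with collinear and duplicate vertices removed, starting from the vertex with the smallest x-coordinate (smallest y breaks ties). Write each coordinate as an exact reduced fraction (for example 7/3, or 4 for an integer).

Clipped polygon: [(14,25/3) (17,133/12) (17,91/5) (14,94/5)]

1. After x ≥ 14: [(14,25/3) (18,12) (18,18) (14,94/5)]
2. After x ≤ 17: [(14,25/3) (17,133/12) (17,91/5) (14,94/5)]
3. After y ≥ 6: [(14,25/3) (17,133/12) (17,91/5) (14,94/5)]
4. After y ≤ 19: [(14,25/3) (17,133/12) (17,91/5) (14,94/5)]
5. Canonical ring: [(14,25/3) (17,133/12) (17,91/5) (14,94/5)]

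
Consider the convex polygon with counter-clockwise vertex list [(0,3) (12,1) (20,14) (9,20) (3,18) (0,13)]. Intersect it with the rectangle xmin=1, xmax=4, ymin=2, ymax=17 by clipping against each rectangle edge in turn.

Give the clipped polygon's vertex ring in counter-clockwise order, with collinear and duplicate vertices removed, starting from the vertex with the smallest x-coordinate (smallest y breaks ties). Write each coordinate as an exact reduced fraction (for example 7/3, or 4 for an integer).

Clipped polygon: [(1,17/6) (4,7/3) (4,17) (12/5,17) (1,44/3)]

1. After x ≥ 1: [(1,17/6) (12,1) (20,14) (9,20) (3,18) (1,44/3)]
2. After x ≤ 4: [(1,17/6) (4,7/3) (4,55/3) (3,18) (1,44/3)]
3. After y ≥ 2: [(1,17/6) (4,7/3) (4,55/3) (3,18) (1,44/3)]
4. After y ≤ 17: [(1,17/6) (4,7/3) (4,17) (12/5,17) (1,44/3)]
5. Canonical ring: [(1,17/6) (4,7/3) (4,17) (12/5,17) (1,44/3)]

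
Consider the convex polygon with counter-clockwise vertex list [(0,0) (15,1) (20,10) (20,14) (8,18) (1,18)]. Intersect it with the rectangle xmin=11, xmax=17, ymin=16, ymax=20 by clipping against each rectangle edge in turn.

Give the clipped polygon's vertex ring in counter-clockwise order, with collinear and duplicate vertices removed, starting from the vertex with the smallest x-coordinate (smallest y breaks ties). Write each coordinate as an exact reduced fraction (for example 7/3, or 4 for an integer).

Clipped polygon: [(11,16) (14,16) (11,17)]

1. After x ≥ 11: [(11,11/15) (15,1) (20,10) (20,14) (11,17)]
2. After x ≤ 17: [(11,11/15) (15,1) (17,23/5) (17,15) (11,17)]
3. After y ≥ 16: [(11,16) (14,16) (11,17)]
4. After y ≤ 20: [(11,16) (14,16) (11,17)]
5. Canonical ring: [(11,16) (14,16) (11,17)]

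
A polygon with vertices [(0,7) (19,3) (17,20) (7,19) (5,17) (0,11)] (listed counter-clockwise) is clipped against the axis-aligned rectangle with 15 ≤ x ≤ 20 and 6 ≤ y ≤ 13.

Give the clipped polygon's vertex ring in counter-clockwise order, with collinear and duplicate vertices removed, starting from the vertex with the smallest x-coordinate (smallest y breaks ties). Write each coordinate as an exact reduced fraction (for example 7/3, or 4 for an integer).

1. After x ≥ 15: [(15,73/19) (19,3) (17,20) (15,99/5)]
2. After x ≤ 20: [(15,73/19) (19,3) (17,20) (15,99/5)]
3. After y ≥ 6: [(15,6) (317/17,6) (17,20) (15,99/5)]
4. After y ≤ 13: [(15,13) (15,6) (317/17,6) (303/17,13)]
5. Canonical ring: [(15,6) (317/17,6) (303/17,13) (15,13)]

Clipped polygon: [(15,6) (317/17,6) (303/17,13) (15,13)]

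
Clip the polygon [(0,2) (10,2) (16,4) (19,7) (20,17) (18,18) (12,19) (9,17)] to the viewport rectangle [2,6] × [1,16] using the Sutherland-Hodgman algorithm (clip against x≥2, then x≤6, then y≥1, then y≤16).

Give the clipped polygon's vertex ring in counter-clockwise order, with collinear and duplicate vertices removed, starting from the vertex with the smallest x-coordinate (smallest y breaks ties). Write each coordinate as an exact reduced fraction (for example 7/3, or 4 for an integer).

Clipped polygon: [(2,2) (6,2) (6,12) (2,16/3)]

1. After x ≥ 2: [(2,16/3) (2,2) (10,2) (16,4) (19,7) (20,17) (18,18) (12,19) (9,17)]
2. After x ≤ 6: [(6,12) (2,16/3) (2,2) (6,2)]
3. After y ≥ 1: [(6,12) (2,16/3) (2,2) (6,2)]
4. After y ≤ 16: [(6,12) (2,16/3) (2,2) (6,2)]
5. Canonical ring: [(2,2) (6,2) (6,12) (2,16/3)]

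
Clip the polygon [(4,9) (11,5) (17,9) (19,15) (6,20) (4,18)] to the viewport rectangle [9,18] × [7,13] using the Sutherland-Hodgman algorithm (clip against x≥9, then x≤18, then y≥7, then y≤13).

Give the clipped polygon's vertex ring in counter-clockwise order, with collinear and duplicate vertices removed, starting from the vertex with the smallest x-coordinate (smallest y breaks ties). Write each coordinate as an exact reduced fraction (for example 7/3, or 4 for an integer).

1. After x ≥ 9: [(9,43/7) (11,5) (17,9) (19,15) (9,245/13)]
2. After x ≤ 18: [(9,43/7) (11,5) (17,9) (18,12) (18,200/13) (9,245/13)]
3. After y ≥ 7: [(9,7) (14,7) (17,9) (18,12) (18,200/13) (9,245/13)]
4. After y ≤ 13: [(9,13) (9,7) (14,7) (17,9) (18,12) (18,13)]
5. Canonical ring: [(9,7) (14,7) (17,9) (18,12) (18,13) (9,13)]

Clipped polygon: [(9,7) (14,7) (17,9) (18,12) (18,13) (9,13)]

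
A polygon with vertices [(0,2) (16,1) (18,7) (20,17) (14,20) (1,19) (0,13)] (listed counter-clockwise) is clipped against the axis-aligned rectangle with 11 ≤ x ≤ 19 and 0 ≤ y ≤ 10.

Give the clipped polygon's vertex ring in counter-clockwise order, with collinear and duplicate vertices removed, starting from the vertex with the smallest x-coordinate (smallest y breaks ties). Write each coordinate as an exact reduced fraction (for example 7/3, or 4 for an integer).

1. After x ≥ 11: [(11,21/16) (16,1) (18,7) (20,17) (14,20) (11,257/13)]
2. After x ≤ 19: [(11,21/16) (16,1) (18,7) (19,12) (19,35/2) (14,20) (11,257/13)]
3. After y ≥ 0: [(11,21/16) (16,1) (18,7) (19,12) (19,35/2) (14,20) (11,257/13)]
4. After y ≤ 10: [(11,10) (11,21/16) (16,1) (18,7) (93/5,10)]
5. Canonical ring: [(11,21/16) (16,1) (18,7) (93/5,10) (11,10)]

Clipped polygon: [(11,21/16) (16,1) (18,7) (93/5,10) (11,10)]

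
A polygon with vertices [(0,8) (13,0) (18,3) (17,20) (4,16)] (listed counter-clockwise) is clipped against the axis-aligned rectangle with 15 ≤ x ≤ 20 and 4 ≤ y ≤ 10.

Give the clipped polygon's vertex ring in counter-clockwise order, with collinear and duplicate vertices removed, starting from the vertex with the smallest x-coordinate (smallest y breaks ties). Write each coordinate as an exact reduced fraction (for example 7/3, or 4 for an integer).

1. After x ≥ 15: [(15,6/5) (18,3) (17,20) (15,252/13)]
2. After x ≤ 20: [(15,6/5) (18,3) (17,20) (15,252/13)]
3. After y ≥ 4: [(15,4) (305/17,4) (17,20) (15,252/13)]
4. After y ≤ 10: [(15,10) (15,4) (305/17,4) (299/17,10)]
5. Canonical ring: [(15,4) (305/17,4) (299/17,10) (15,10)]

Clipped polygon: [(15,4) (305/17,4) (299/17,10) (15,10)]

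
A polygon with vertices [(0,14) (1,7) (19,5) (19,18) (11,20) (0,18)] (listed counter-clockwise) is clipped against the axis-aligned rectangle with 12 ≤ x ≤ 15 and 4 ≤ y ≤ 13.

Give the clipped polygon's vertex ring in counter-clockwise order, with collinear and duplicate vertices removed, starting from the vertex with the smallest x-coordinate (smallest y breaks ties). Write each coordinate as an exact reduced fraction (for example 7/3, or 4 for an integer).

1. After x ≥ 12: [(12,52/9) (19,5) (19,18) (12,79/4)]
2. After x ≤ 15: [(12,52/9) (15,49/9) (15,19) (12,79/4)]
3. After y ≥ 4: [(12,52/9) (15,49/9) (15,19) (12,79/4)]
4. After y ≤ 13: [(12,13) (12,52/9) (15,49/9) (15,13)]
5. Canonical ring: [(12,52/9) (15,49/9) (15,13) (12,13)]

Clipped polygon: [(12,52/9) (15,49/9) (15,13) (12,13)]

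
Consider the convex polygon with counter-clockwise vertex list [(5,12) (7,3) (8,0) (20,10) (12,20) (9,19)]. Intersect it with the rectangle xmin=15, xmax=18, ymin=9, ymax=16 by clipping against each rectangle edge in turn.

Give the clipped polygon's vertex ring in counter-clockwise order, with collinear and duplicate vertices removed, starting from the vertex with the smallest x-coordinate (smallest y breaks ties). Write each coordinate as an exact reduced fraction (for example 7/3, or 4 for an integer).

1. After x ≥ 15: [(15,35/6) (20,10) (15,65/4)]
2. After x ≤ 18: [(15,35/6) (18,25/3) (18,25/2) (15,65/4)]
3. After y ≥ 9: [(15,9) (18,9) (18,25/2) (15,65/4)]
4. After y ≤ 16: [(15,16) (15,9) (18,9) (18,25/2) (76/5,16)]
5. Canonical ring: [(15,9) (18,9) (18,25/2) (76/5,16) (15,16)]

Clipped polygon: [(15,9) (18,9) (18,25/2) (76/5,16) (15,16)]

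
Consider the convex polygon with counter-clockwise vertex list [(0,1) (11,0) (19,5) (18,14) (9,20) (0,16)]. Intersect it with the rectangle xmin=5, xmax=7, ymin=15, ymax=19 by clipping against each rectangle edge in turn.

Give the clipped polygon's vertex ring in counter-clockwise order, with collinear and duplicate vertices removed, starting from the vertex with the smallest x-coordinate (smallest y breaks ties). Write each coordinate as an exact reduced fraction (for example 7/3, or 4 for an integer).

Clipped polygon: [(5,15) (7,15) (7,19) (27/4,19) (5,164/9)]

1. After x ≥ 5: [(5,6/11) (11,0) (19,5) (18,14) (9,20) (5,164/9)]
2. After x ≤ 7: [(5,6/11) (7,4/11) (7,172/9) (5,164/9)]
3. After y ≥ 15: [(5,15) (7,15) (7,172/9) (5,164/9)]
4. After y ≤ 19: [(5,15) (7,15) (7,19) (27/4,19) (5,164/9)]
5. Canonical ring: [(5,15) (7,15) (7,19) (27/4,19) (5,164/9)]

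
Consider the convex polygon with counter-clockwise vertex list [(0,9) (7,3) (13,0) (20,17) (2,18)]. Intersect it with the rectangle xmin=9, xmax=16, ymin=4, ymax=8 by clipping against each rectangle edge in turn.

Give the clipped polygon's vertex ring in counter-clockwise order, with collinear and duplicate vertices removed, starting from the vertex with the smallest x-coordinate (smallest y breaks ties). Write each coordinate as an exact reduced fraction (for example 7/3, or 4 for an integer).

1. After x ≥ 9: [(9,2) (13,0) (20,17) (9,317/18)]
2. After x ≤ 16: [(9,2) (13,0) (16,51/7) (16,155/9) (9,317/18)]
3. After y ≥ 4: [(9,4) (249/17,4) (16,51/7) (16,155/9) (9,317/18)]
4. After y ≤ 8: [(9,8) (9,4) (249/17,4) (16,51/7) (16,8)]
5. Canonical ring: [(9,4) (249/17,4) (16,51/7) (16,8) (9,8)]

Clipped polygon: [(9,4) (249/17,4) (16,51/7) (16,8) (9,8)]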